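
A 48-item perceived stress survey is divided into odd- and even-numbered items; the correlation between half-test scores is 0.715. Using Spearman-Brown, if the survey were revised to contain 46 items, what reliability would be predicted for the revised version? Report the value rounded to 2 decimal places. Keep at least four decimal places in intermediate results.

First correct the split-half correlation to full-test reliability: r_full = 2 × 0.715 / (1 + 0.715) ≈ 0.8338
Then adjust to 46 items: n = 46/48 = 0.9583
r_new = n·r_full / (1 + (n − 1)·r_full) = 0.7990 / 0.9652 ≈ 0.8278

0.83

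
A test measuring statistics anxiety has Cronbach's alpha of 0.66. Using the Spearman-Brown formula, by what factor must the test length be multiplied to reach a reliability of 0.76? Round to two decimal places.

Rearranging the Spearman-Brown formula for n,
n = r_target (1 − r_old) / [ r_old (1 − r_target) ]
n = [0.76 × 0.34] / [0.66 × 0.24]
n = 0.2584 / 0.1584 ≈ 1.6313

1.63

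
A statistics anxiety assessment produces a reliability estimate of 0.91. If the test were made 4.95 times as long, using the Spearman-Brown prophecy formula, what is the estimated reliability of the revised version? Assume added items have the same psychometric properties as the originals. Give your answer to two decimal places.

By Spearman-Brown, r_new = n r / (1 + (n − 1) r).
r_new = (4.95 × 0.91) / (1 + (4.95 − 1) × 0.91)
r_new = 4.5045 / 4.5945 ≈ 0.9804

0.98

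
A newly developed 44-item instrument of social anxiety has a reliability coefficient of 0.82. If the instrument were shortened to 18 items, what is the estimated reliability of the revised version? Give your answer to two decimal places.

n = 18/44 = 0.4091
Apply the Spearman-Brown prophecy formula, r' = nr / [1 + (n − 1)r]:
r_new = (0.4091 × 0.82) / (1 + (0.4091 − 1) × 0.82)
     = 0.3355 / 0.5155 = 0.6508

0.65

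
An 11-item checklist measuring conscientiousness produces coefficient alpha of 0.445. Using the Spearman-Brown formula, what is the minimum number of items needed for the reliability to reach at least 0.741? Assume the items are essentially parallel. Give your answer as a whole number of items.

Spearman-Brown solved for the length factor n:
n = r_target (1 − r_old) / [ r_old (1 − r_target) ]
n = 0.741 × (1 − 0.445) / [ 0.445 × (1 − 0.741) ]
n = 0.411255 / 0.115255 ≈ 3.5682
So the test needs 3.5682 × 11 ≈ 39.25 items; rounding up, 40.

40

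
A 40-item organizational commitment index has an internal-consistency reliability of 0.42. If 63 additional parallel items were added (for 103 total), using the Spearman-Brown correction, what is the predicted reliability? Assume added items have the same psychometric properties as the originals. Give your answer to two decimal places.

The new length is 103/40 = 2.575 times the old.
r_new = 2.575·0.42 / [1 + (2.575 − 1)·0.42]
r_new = 1.0815 / 1.6615 ≈ 0.6509

0.65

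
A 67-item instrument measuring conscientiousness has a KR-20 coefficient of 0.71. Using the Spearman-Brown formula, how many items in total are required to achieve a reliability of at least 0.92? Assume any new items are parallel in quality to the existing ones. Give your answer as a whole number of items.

Invert Spearman-Brown to solve for n:
n = r*(1 − r) / [ r (1 − r*) ]
n = 0.92(1 − 0.71) / [0.71(1 − 0.92)]
  = 0.2668 / 0.0568 = 4.6972
4.6972 × 67 = 314.71 → 315 items

315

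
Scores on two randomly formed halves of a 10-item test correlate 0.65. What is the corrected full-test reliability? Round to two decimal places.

Apply the Spearman-Brown correction with n = 2:
r_full = 2(0.65) / (1 + 0.65)
       = 1.3000 / 1.6500 = 0.7879

0.79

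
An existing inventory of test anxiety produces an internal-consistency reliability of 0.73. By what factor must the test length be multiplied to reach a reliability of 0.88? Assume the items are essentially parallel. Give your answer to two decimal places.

n = [0.88 × 0.27] / [0.73 × 0.12]
n = 0.2376 / 0.0876 ≈ 2.7123

2.71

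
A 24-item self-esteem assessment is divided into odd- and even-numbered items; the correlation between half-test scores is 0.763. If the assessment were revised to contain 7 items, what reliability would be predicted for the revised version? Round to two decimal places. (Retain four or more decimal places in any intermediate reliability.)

Full-test reliability from the split-half r: r_full = 2(0.763)/(1 + 0.763) = 0.8656
Then adjust to 7 items: n = 7/24 = 0.2917
r_new = n·r_full / (1 + (n − 1)·r_full) = 0.2525 / 0.3869 ≈ 0.6526

0.65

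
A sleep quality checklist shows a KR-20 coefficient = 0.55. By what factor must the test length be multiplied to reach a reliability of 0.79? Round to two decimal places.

3.08

n = 0.79(1 − 0.55) / [0.55(1 − 0.79)]
  = 0.3555 / 0.1155 = 3.0779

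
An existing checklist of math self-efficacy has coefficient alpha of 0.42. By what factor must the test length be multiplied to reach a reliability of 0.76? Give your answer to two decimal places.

4.37

n = [0.76 × 0.58] / [0.42 × 0.24]
n = 0.4408 / 0.1008 ≈ 4.3730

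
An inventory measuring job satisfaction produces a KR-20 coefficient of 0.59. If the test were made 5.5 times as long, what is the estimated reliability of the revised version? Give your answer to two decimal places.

0.89

By Spearman-Brown, r_new = n r / (1 + (n − 1) r).
r_new = 5.5·0.59 / [1 + (5.5 − 1)·0.59]
     = 3.2450 / 3.6550 = 0.8878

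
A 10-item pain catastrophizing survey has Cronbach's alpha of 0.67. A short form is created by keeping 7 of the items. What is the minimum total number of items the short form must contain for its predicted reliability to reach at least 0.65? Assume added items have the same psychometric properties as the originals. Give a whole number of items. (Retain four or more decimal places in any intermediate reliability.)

Short-form reliability: n = 7/10 = 0.7000; r_7 = n·r/(1+(n−1)r) ≈ 0.5870
Length factor from the short form to reach 0.65: n' = 0.65(1 − 0.5870) / [0.5870(1 − 0.65)] ≈ 1.3066
Total items = 1.3066 × 7 = 9.15, rounded up to 10.

10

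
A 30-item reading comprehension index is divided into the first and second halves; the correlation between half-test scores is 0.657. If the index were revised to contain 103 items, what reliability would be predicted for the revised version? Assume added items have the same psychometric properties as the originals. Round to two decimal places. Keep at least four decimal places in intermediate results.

Full-test reliability from the split-half r: r_full = 2(0.657)/(1 + 0.657) = 0.7930
Then adjust to 103 items: n = 103/30 = 3.4333
r_new = n·r_full / (1 + (n − 1)·r_full) = 2.7226 / 2.9296 ≈ 0.9293

0.93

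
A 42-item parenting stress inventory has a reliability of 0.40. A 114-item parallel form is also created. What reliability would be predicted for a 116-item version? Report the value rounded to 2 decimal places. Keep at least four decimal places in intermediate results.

The 114-item form is not needed; work directly from the 42-item form with n = 116/42 = 2.7619.
r_{116} = n·r / (1 + (n − 1)·r) = 1.1048 / 1.7048 ≈ 0.6481

0.65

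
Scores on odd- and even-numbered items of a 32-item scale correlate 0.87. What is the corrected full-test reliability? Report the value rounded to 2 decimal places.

0.93

Apply the Spearman-Brown correction with n = 2:
r_full = 2r_hh / (1 + r_hh) = 2 × 0.87 / (1 + 0.87)
r_full = 1.7400 / 1.8700 ≈ 0.9305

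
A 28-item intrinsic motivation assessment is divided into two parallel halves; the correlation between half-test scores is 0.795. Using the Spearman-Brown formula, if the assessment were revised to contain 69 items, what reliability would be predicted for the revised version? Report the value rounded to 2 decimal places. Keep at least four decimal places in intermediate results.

0.95

First correct the split-half correlation to full-test reliability: r_full = 2 × 0.795 / (1 + 0.795) ≈ 0.8858
Then adjust to 69 items: n = 69/28 = 2.4643
r_new = n·r_full / (1 + (n − 1)·r_full) = 2.1829 / 2.2971 ≈ 0.9503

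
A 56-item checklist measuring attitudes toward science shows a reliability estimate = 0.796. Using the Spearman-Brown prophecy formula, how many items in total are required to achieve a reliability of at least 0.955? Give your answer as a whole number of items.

Spearman-Brown solved for the length factor n:
n = r_target (1 − r_old) / [ r_old (1 − r_target) ]
n = 0.955 × (1 − 0.796) / [ 0.796 × (1 − 0.955) ]
  = 0.194820 / 0.035820 = 5.4389
5.4389 × 56 = 304.58 → 305 items

305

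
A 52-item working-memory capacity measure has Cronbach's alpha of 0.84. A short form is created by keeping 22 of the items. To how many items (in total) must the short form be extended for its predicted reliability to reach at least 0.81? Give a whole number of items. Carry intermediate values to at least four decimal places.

43

Short-form reliability: n = 22/52 = 0.4231; r_22 = n·r/(1+(n−1)r) ≈ 0.6896
Length factor from the short form to reach 0.81: n' = 0.81(1 − 0.6896) / [0.6896(1 − 0.81)] ≈ 1.9189
Items = 1.9189 × 22 ≈ 42.22 → 43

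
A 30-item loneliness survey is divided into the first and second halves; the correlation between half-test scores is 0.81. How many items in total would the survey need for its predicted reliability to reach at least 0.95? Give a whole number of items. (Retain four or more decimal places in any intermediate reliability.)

67

Corrected full-test reliability: r_full = 2 × 0.81 / (1 + 0.81) ≈ 0.8950
Solve Spearman-Brown for n: n = 0.95(1 − 0.8950) / [0.8950(1 − 0.95)] = 2.2291
Items = 2.2291 × 30 ≈ 66.87 → 67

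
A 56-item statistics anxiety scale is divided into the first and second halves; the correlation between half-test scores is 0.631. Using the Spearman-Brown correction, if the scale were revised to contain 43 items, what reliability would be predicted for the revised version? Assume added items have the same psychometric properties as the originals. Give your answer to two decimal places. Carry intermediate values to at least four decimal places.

Full-test reliability from the split-half r: r_full = 2(0.631)/(1 + 0.631) = 0.7738
Then adjust to 43 items: n = 43/56 = 0.7679
r_new = n·r_full / (1 + (n − 1)·r_full) = 0.5942 / 0.8204 ≈ 0.7243

0.72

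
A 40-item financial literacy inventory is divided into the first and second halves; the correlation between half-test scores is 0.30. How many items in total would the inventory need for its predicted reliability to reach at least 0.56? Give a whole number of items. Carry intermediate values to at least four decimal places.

60

r_full = 2(0.30)/(1 + 0.30) = 0.4615
Solve Spearman-Brown for n: n = 0.56(1 − 0.4615) / [0.4615(1 − 0.56)] = 1.4851
Required items = 1.4851 × 40 = 59.40, so 60 items.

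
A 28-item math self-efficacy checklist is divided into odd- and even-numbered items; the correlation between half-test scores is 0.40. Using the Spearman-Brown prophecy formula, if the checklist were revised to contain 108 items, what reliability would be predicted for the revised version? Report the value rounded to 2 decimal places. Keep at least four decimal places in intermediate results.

Full-test reliability from the split-half r: r_full = 2(0.40)/(1 + 0.40) = 0.5714
Length factor from 28 to 108 items: n = 108/28 = 3.8571
r_new = n·r_full / (1 + (n − 1)·r_full) = 2.2039 / 2.6325 ≈ 0.8372

0.84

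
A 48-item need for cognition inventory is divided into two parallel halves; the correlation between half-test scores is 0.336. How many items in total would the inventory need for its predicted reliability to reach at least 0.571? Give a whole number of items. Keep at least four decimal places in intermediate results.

r_full = 2(0.336)/(1 + 0.336) = 0.5030
Solve Spearman-Brown for n: n = 0.571(1 − 0.5030) / [0.5030(1 − 0.571)] = 1.3151
Required items = 1.3151 × 48 = 63.12, so 64 items.

64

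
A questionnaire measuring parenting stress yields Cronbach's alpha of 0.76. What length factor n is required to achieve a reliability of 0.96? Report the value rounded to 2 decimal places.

Spearman-Brown solved for the length factor n:
n = r_target (1 − r_old) / [ r_old (1 − r_target) ]
n = 0.96(1 − 0.76) / [0.76(1 − 0.96)]
  = 0.2304 / 0.0304 = 7.5789

7.58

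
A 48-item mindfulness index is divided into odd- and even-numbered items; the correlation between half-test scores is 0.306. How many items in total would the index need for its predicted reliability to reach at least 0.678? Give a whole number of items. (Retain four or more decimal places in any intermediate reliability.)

Corrected full-test reliability: r_full = 2 × 0.306 / (1 + 0.306) ≈ 0.4686
n = r_tgt(1 − r_full) / [r_full(1 − r_tgt)] = 0.678 × 0.5314 / (0.4686 × 0.322) ≈ 2.3878
Required items = 2.3878 × 48 = 114.61, so 115 items.

115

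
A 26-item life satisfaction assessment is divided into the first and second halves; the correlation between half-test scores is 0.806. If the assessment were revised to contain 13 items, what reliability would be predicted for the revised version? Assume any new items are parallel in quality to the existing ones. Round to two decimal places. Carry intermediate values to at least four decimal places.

0.81

Full-test reliability from the split-half r: r_full = 2(0.806)/(1 + 0.806) = 0.8926
Length factor from 26 to 13 items: n = 13/26 = 0.5000
r_new = n·r_full / (1 + (n − 1)·r_full) = 0.4463 / 0.5537 ≈ 0.8060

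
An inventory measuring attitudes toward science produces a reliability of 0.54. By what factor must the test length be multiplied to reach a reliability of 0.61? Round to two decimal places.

1.33

Spearman-Brown solved for the length factor n:
n = r_target (1 − r_old) / [ r_old (1 − r_target) ]
n = 0.61 × (1 − 0.54) / [ 0.54 × (1 − 0.61) ]
n = 0.2806 / 0.2106 ≈ 1.3324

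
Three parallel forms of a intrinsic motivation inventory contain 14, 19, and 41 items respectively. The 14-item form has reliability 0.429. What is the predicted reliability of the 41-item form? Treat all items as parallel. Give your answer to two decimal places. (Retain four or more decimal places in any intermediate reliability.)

The 19-item form is not needed; work directly from the 14-item form with n = 41/14 = 2.9286.
r_{41} = n·r / (1 + (n − 1)·r) = 1.2564 / 1.8274 ≈ 0.6875

0.69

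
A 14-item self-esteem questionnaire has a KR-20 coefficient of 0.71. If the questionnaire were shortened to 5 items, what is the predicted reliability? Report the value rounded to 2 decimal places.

0.47

Length ratio n = 5/14 = 0.3571
r_new = 0.3571·0.71 / [1 + (0.3571 − 1)·0.71]
     = 0.2535 / 0.5435 = 0.4664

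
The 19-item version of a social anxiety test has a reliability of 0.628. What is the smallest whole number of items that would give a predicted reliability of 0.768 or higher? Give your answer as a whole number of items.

Spearman-Brown solved for the length factor n:
n = r_target (1 − r_old) / [ r_old (1 − r_target) ]
n = 0.768(1 − 0.628) / [0.628(1 − 0.768)]
  = 0.285696 / 0.145696 = 1.9609
Items needed = n × 19 = 1.9609 × 19 ≈ 37.26 → round up to 38

38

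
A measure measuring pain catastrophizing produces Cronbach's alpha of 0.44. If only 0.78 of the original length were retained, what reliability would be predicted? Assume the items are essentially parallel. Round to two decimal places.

Apply the Spearman-Brown prophecy formula, r' = nr / [1 + (n − 1)r]:
r_new = (0.78 × 0.44) / (1 + (0.78 − 1) × 0.44)
     = 0.3432 / 0.9032 = 0.3800

0.38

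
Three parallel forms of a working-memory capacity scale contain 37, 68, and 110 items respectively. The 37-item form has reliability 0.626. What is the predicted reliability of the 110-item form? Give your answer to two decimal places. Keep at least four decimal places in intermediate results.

0.83

Only the ratio of lengths matters: n = 110/37 = 2.9730
r_{110} = n·r / (1 + (n − 1)·r) = 1.8611 / 2.2351 ≈ 0.8327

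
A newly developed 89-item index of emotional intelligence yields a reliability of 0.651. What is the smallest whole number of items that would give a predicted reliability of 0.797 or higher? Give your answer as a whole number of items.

188

Spearman-Brown solved for the length factor n:
n = r*(1 − r) / [ r (1 − r*) ]
n = 0.797(1 − 0.651) / [0.651(1 − 0.797)]
n = 0.278153 / 0.132153 ≈ 2.1048
So the test needs 2.1048 × 89 ≈ 187.33 items; rounding up, 188.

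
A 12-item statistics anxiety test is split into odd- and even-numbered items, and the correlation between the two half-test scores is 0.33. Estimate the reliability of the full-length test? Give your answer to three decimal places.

0.496

Apply the Spearman-Brown correction with n = 2:
r_full = 2r_hh / (1 + r_hh) = 2 × 0.33 / (1 + 0.33)
r_full = 0.6600 / 1.3300 ≈ 0.4962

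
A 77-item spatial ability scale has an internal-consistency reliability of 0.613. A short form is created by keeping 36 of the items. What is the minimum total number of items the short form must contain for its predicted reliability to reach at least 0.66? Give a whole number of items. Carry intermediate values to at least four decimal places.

First, r for the 36-item form: n = 36/77 = 0.4675, so r_36 = 0.4675·0.613/(1 + (0.4675 − 1)·0.613) = 0.4255
Then solve for n' with r_old = 0.4255, r_target = 0.66: n' = 0.66(1 − 0.4255)/[0.4255(1 − 0.66)] = 2.6209
Items = 2.6209 × 36 ≈ 94.35 → 95

95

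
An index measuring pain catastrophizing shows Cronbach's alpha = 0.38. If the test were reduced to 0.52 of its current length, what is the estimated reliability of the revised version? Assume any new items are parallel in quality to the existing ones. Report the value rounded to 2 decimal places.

0.24

r_new = 0.52·0.38 / [1 + (0.52 − 1)·0.38]
     = 0.1976 / 0.8176 = 0.2417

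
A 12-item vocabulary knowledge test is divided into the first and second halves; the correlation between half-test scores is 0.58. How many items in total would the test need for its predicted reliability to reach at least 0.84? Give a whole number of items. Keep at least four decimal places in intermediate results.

23

Corrected full-test reliability: r_full = 2 × 0.58 / (1 + 0.58) ≈ 0.7342
n = r_tgt(1 − r_full) / [r_full(1 − r_tgt)] = 0.84 × 0.2658 / (0.7342 × 0.16) ≈ 1.9006
Required items = 1.9006 × 12 = 22.81, so 23 items.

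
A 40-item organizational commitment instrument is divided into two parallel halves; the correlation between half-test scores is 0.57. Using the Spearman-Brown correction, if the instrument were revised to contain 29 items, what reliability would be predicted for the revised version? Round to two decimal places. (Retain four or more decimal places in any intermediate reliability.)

0.66

Full-test reliability from the split-half r: r_full = 2(0.57)/(1 + 0.57) = 0.7261
Length factor from 40 to 29 items: n = 29/40 = 0.7250
r_new = n·r_full / (1 + (n − 1)·r_full) = 0.5264 / 0.8003 ≈ 0.6578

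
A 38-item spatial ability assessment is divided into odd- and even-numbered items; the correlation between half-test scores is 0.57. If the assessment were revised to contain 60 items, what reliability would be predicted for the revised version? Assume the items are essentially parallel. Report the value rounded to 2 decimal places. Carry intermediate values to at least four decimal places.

Spearman-Brown correction (n = 2): r_full = 2·0.57/(1 + 0.57) = 0.7261
Then adjust to 60 items: n = 60/38 = 1.5789
r_new = n·r_full / (1 + (n − 1)·r_full) = 1.1464 / 1.4203 ≈ 0.8072

0.81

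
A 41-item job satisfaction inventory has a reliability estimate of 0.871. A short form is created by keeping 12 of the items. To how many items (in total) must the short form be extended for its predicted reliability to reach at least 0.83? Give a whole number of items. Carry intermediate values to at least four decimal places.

Short-form reliability: n = 12/41 = 0.2927; r_12 = n·r/(1+(n−1)r) ≈ 0.6640
Then solve for n' with r_old = 0.6640, r_target = 0.83: n' = 0.83(1 − 0.6640)/[0.6640(1 − 0.83)] = 2.4706
Items = 2.4706 × 12 ≈ 29.65 → 30

30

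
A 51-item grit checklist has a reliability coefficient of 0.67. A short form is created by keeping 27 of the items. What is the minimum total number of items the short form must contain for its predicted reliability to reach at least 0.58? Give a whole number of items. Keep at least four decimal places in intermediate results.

35

First, r for the 27-item form: n = 27/51 = 0.5294, so r_27 = 0.5294·0.67/(1 + (0.5294 − 1)·0.67) = 0.5180
Length factor from the short form to reach 0.58: n' = 0.58(1 − 0.5180) / [0.5180(1 − 0.58)] ≈ 1.2850
Total items = 1.2850 × 27 = 34.70, rounded up to 35.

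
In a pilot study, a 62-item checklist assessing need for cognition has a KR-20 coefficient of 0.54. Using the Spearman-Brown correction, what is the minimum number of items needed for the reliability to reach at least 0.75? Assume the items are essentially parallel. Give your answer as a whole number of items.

159

n = 0.75 × (1 − 0.54) / [ 0.54 × (1 − 0.75) ]
  = 0.3450 / 0.1350 = 2.5556
So the test needs 2.5556 × 62 ≈ 158.45 items; rounding up, 159.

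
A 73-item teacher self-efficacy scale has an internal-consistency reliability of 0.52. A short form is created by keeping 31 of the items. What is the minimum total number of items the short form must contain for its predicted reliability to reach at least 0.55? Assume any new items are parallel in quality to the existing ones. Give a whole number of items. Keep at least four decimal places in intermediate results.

Short-form reliability: n = 31/73 = 0.4247; r_31 = n·r/(1+(n−1)r) ≈ 0.3151
Then solve for n' with r_old = 0.3151, r_target = 0.55: n' = 0.55(1 − 0.3151)/[0.3151(1 − 0.55)] = 2.6566
Total items = 2.6566 × 31 = 82.35, rounded up to 83.

83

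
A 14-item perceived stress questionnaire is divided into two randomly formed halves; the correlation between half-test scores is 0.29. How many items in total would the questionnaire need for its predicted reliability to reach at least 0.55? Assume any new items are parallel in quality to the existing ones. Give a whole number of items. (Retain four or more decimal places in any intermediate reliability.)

r_full = 2(0.29)/(1 + 0.29) = 0.4496
n = r_tgt(1 − r_full) / [r_full(1 − r_tgt)] = 0.55 × 0.5504 / (0.4496 × 0.45) ≈ 1.4962
Items = 1.4962 × 14 ≈ 20.95 → 21

21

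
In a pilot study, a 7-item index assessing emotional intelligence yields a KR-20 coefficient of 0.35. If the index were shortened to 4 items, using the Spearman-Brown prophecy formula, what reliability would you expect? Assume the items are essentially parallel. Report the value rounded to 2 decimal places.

0.24

n = 4/7 = 0.5714
By Spearman-Brown, r_new = n r / (1 + (n − 1) r).
r_new = (0.5714 × 0.35) / (1 + (0.5714 − 1) × 0.35)
r_new = 0.2000 / 0.8500 ≈ 0.2353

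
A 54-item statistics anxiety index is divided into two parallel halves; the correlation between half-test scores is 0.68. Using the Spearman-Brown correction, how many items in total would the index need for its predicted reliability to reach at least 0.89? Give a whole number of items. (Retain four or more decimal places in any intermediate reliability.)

103

Corrected full-test reliability: r_full = 2 × 0.68 / (1 + 0.68) ≈ 0.8095
Solve Spearman-Brown for n: n = 0.89(1 − 0.8095) / [0.8095(1 − 0.89)] = 1.9040
Items = 1.9040 × 54 ≈ 102.82 → 103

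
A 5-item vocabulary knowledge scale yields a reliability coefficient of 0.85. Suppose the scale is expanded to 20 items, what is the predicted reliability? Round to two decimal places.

n = 20/5 = 4
By Spearman-Brown, r_new = n r / (1 + (n − 1) r).
r_new = (4 × 0.85) / (1 + (4 − 1) × 0.85)
r_new = 3.4000 / 3.5500 ≈ 0.9577

0.96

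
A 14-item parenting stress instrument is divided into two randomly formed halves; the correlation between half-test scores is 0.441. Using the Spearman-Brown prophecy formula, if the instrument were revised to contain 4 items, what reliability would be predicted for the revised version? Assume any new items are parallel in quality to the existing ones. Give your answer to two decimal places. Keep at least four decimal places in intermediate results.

0.31

Spearman-Brown correction (n = 2): r_full = 2·0.441/(1 + 0.441) = 0.6121
Length factor from 14 to 4 items: n = 4/14 = 0.2857
r_new = n·r_full / (1 + (n − 1)·r_full) = 0.1749 / 0.5628 ≈ 0.3108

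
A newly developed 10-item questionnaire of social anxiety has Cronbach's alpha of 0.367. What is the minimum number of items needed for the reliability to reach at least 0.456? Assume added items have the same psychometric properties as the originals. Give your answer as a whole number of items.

Invert Spearman-Brown to solve for n:
n = r_target (1 − r_old) / [ r_old (1 − r_target) ]
n = 0.456(1 − 0.367) / [0.367(1 − 0.456)]
n = 0.288648 / 0.199648 ≈ 1.4458
1.4458 × 10 = 14.46 → 15 items

15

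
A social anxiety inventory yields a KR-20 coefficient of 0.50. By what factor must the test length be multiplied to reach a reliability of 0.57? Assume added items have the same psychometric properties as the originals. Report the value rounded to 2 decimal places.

1.33

Rearranging the Spearman-Brown formula for n,
n = r*(1 − r) / [ r (1 − r*) ]
n = [0.57 × 0.50] / [0.50 × 0.43]
  = 0.2850 / 0.2150 = 1.3256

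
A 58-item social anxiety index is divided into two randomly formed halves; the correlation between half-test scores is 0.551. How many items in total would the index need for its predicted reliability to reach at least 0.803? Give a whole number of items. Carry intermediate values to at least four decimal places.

r_full = 2(0.551)/(1 + 0.551) = 0.7105
Solve Spearman-Brown for n: n = 0.803(1 − 0.7105) / [0.7105(1 − 0.803)] = 1.6609
Required items = 1.6609 × 58 = 96.33, so 97 items.

97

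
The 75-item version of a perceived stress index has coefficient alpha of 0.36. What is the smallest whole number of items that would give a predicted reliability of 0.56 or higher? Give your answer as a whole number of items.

170

Spearman-Brown solved for the length factor n:
n = r_target (1 − r_old) / [ r_old (1 − r_target) ]
n = [0.56 × 0.64] / [0.36 × 0.44]
n = 0.3584 / 0.1584 ≈ 2.2626
2.2626 × 75 = 169.69 → 170 items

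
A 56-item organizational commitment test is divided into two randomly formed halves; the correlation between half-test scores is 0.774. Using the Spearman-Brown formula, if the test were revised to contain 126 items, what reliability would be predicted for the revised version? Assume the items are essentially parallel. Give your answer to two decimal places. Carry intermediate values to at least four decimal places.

0.94

Full-test reliability from the split-half r: r_full = 2(0.774)/(1 + 0.774) = 0.8726
Length factor from 56 to 126 items: n = 126/56 = 2.2500
r_new = n·r_full / (1 + (n − 1)·r_full) = 1.9634 / 2.0907 ≈ 0.9391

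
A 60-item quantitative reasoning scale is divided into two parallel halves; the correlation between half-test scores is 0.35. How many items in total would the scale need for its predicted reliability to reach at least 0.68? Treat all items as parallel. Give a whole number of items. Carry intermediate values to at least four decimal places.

119

Corrected full-test reliability: r_full = 2 × 0.35 / (1 + 0.35) ≈ 0.5185
Solve Spearman-Brown for n: n = 0.68(1 − 0.5185) / [0.5185(1 − 0.68)] = 1.9734
Items = 1.9734 × 60 ≈ 118.40 → 119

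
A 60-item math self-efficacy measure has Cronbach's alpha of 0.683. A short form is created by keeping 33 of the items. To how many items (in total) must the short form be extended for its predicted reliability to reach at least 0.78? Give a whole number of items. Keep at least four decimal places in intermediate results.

Short-form reliability: n = 33/60 = 0.5500; r_33 = n·r/(1+(n−1)r) ≈ 0.5423
Then solve for n' with r_old = 0.5423, r_target = 0.78: n' = 0.78(1 − 0.5423)/[0.5423(1 − 0.78)] = 2.9924
Items = 2.9924 × 33 ≈ 98.75 → 99

99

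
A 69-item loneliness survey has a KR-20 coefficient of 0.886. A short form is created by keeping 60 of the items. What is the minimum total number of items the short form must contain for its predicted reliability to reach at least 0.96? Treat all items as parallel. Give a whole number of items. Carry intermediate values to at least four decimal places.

Short-form reliability: n = 60/69 = 0.8696; r_60 = n·r/(1+(n−1)r) ≈ 0.8711
Then solve for n' with r_old = 0.8711, r_target = 0.96: n' = 0.96(1 − 0.8711)/[0.8711(1 − 0.96)] = 3.5514
Total items = 3.5514 × 60 = 213.08, rounded up to 214.

214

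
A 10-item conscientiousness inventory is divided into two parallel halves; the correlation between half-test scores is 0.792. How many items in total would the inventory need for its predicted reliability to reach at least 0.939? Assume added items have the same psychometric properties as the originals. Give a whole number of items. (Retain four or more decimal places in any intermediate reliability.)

21

r_full = 2(0.792)/(1 + 0.792) = 0.8839
n = r_tgt(1 − r_full) / [r_full(1 − r_tgt)] = 0.939 × 0.1161 / (0.8839 × 0.061) ≈ 2.0219
Items = 2.0219 × 10 ≈ 20.22 → 21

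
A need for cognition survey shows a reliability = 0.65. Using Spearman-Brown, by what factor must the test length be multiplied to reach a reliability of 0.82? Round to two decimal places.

2.45

n = 0.82 × (1 − 0.65) / [ 0.65 × (1 − 0.82) ]
  = 0.2870 / 0.1170 = 2.4530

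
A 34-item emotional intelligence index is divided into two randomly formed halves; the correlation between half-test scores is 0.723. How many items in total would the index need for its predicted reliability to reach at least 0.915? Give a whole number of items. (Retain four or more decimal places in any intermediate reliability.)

Corrected full-test reliability: r_full = 2 × 0.723 / (1 + 0.723) ≈ 0.8392
n = r_tgt(1 − r_full) / [r_full(1 − r_tgt)] = 0.915 × 0.1608 / (0.8392 × 0.085) ≈ 2.0626
Items = 2.0626 × 34 ≈ 70.13 → 71

71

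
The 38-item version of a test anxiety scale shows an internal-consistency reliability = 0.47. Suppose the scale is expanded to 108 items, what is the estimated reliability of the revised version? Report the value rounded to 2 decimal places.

Length ratio n = 108/38 = 2.8421
r_new = 2.8421·0.47 / [1 + (2.8421 − 1)·0.47]
     = 1.3358 / 1.8658 = 0.7159

0.72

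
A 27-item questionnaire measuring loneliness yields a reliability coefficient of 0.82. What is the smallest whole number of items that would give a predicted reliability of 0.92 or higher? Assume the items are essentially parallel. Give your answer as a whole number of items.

69

n = [0.92 × 0.18] / [0.82 × 0.08]
  = 0.1656 / 0.0656 = 2.5244
So the test needs 2.5244 × 27 ≈ 68.16 items; rounding up, 69.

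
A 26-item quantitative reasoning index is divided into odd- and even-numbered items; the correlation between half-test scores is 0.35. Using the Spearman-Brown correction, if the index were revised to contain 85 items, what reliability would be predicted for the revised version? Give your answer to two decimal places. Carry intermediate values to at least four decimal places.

0.78

Full-test reliability from the split-half r: r_full = 2(0.35)/(1 + 0.35) = 0.5185
Then adjust to 85 items: n = 85/26 = 3.2692
r_new = n·r_full / (1 + (n − 1)·r_full) = 1.6951 / 2.1766 ≈ 0.7788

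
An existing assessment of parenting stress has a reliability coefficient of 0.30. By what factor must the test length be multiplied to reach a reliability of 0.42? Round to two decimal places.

Invert Spearman-Brown to solve for n:
n = r*(1 − r) / [ r (1 − r*) ]
n = [0.42 × 0.70] / [0.30 × 0.58]
  = 0.2940 / 0.1740 = 1.6897

1.69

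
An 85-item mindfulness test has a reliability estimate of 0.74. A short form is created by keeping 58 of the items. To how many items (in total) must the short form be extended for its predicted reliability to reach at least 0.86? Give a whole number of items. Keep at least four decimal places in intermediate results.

184

First, r for the 58-item form: n = 58/85 = 0.6824, so r_58 = 0.6824·0.74/(1 + (0.6824 − 1)·0.74) = 0.6601
Length factor from the short form to reach 0.86: n' = 0.86(1 − 0.6601) / [0.6601(1 − 0.86)] ≈ 3.1631
Total items = 3.1631 × 58 = 183.46, rounded up to 184.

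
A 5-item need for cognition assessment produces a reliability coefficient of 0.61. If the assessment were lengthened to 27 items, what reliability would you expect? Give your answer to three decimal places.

The new length is 27/5 = 5.4 times the old.
Apply the Spearman-Brown prophecy formula, r' = nr / [1 + (n − 1)r]:
r_new = 5.4·0.61 / [1 + (5.4 − 1)·0.61]
r_new = 3.2940 / 3.6840 ≈ 0.8941

0.894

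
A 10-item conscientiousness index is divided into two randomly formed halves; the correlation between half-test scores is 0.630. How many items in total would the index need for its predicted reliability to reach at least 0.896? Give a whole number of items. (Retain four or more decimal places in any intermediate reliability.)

Corrected full-test reliability: r_full = 2 × 0.630 / (1 + 0.630) ≈ 0.7730
Solve Spearman-Brown for n: n = 0.896(1 − 0.7730) / [0.7730(1 − 0.896)] = 2.5300
Required items = 2.5300 × 10 = 25.30, so 26 items.

26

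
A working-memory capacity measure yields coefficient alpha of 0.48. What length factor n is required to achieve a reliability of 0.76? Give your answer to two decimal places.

Rearranging the Spearman-Brown formula for n,
n = r_target (1 − r_old) / [ r_old (1 − r_target) ]
n = 0.76 × (1 − 0.48) / [ 0.48 × (1 − 0.76) ]
n = 0.3952 / 0.1152 ≈ 3.4306

3.43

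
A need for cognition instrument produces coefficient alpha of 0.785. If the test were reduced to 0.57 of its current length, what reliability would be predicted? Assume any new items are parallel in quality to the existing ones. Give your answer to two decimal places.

r_new = 0.57·0.785 / [1 + (0.57 − 1)·0.785]
     = 0.4474 / 0.6624 = 0.6754

0.68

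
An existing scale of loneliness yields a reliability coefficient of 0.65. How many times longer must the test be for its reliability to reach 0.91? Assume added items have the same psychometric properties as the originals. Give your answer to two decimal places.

Spearman-Brown solved for the length factor n:
n = r_target (1 − r_old) / [ r_old (1 − r_target) ]
n = [0.91 × 0.35] / [0.65 × 0.09]
n = 0.3185 / 0.0585 ≈ 5.4444

5.44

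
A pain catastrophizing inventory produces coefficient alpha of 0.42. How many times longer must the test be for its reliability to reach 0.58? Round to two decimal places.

Spearman-Brown solved for the length factor n:
n = r*(1 − r) / [ r (1 − r*) ]
n = 0.58(1 − 0.42) / [0.42(1 − 0.58)]
n = 0.3364 / 0.1764 ≈ 1.9070

1.91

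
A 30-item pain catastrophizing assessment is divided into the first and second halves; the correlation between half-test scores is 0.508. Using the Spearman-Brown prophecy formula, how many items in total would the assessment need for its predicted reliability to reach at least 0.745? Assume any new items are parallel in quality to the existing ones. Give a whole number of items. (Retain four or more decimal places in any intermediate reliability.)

Corrected full-test reliability: r_full = 2 × 0.508 / (1 + 0.508) ≈ 0.6737
n = r_tgt(1 − r_full) / [r_full(1 − r_tgt)] = 0.745 × 0.3263 / (0.6737 × 0.255) ≈ 1.4150
Items = 1.4150 × 30 ≈ 42.45 → 43

43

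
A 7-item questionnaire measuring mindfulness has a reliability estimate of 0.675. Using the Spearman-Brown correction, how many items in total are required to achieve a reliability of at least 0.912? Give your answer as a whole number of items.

35

n = 0.912(1 − 0.675) / [0.675(1 − 0.912)]
n = 0.296400 / 0.059400 ≈ 4.9899
So the test needs 4.9899 × 7 ≈ 34.93 items; rounding up, 35.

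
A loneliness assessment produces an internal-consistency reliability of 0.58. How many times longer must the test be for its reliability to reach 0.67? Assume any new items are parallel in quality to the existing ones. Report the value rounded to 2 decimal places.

n = [0.67 × 0.42] / [0.58 × 0.33]
n = 0.2814 / 0.1914 ≈ 1.4702

1.47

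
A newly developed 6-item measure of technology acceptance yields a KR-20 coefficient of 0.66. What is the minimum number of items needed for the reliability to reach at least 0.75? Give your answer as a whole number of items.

10

n = [0.75 × 0.34] / [0.66 × 0.25]
n = 0.2550 / 0.1650 ≈ 1.5455
Items needed = n × 6 = 1.5455 × 6 ≈ 9.27 → round up to 10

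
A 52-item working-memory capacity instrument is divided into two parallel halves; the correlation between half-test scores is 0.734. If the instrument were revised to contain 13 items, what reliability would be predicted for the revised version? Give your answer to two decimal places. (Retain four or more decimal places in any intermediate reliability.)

Spearman-Brown correction (n = 2): r_full = 2·0.734/(1 + 0.734) = 0.8466
Then adjust to 13 items: n = 13/52 = 0.2500
r_new = n·r_full / (1 + (n − 1)·r_full) = 0.2117 / 0.3650 ≈ 0.5800

0.58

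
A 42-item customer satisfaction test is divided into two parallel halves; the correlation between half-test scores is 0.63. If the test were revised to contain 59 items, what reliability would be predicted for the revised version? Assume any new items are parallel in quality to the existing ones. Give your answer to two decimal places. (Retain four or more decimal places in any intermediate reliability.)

First correct the split-half correlation to full-test reliability: r_full = 2 × 0.63 / (1 + 0.63) ≈ 0.7730
Then adjust to 59 items: n = 59/42 = 1.4048
r_new = n·r_full / (1 + (n − 1)·r_full) = 1.0859 / 1.3129 ≈ 0.8271

0.83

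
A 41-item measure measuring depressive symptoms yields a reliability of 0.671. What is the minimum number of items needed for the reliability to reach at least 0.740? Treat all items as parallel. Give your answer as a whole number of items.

Rearranging the Spearman-Brown formula for n,
n = r_target (1 − r_old) / [ r_old (1 − r_target) ]
n = 0.740(1 − 0.671) / [0.671(1 − 0.740)]
  = 0.243460 / 0.174460 = 1.3955
1.3955 × 41 = 57.22 → 58 items

58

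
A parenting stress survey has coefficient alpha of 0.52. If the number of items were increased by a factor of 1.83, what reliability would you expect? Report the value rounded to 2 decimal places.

r_new = (1.83 × 0.52) / (1 + (1.83 − 1) × 0.52)
r_new = 0.9516 / 1.4316 ≈ 0.6647

0.66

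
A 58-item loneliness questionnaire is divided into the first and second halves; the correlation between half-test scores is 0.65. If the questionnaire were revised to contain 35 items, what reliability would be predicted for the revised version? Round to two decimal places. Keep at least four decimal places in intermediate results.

0.69

Full-test reliability from the split-half r: r_full = 2(0.65)/(1 + 0.65) = 0.7879
Length factor from 58 to 35 items: n = 35/58 = 0.6034
r_new = n·r_full / (1 + (n − 1)·r_full) = 0.4754 / 0.6875 ≈ 0.6915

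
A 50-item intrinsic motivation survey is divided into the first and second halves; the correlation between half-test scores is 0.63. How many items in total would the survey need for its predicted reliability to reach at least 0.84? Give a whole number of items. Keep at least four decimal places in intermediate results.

78

r_full = 2(0.63)/(1 + 0.63) = 0.7730
Solve Spearman-Brown for n: n = 0.84(1 − 0.7730) / [0.7730(1 − 0.84)] = 1.5417
Items = 1.5417 × 50 ≈ 77.09 → 78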